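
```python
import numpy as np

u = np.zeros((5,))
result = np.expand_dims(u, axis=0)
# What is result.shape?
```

(1, 5)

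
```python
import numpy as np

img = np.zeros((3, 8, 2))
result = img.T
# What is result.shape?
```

(2, 8, 3)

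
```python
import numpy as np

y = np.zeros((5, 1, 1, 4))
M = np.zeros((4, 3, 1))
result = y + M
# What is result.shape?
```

(5, 4, 3, 4)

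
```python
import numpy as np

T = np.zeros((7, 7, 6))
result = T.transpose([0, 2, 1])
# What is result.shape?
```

(7, 6, 7)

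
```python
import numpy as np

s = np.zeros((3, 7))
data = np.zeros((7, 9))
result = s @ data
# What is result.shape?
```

(3, 9)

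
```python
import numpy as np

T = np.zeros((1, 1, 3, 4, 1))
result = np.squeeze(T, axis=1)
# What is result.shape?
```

(1, 3, 4, 1)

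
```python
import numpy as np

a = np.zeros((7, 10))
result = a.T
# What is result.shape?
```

(10, 7)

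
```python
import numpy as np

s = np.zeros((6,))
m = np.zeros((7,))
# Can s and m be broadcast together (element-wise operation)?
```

No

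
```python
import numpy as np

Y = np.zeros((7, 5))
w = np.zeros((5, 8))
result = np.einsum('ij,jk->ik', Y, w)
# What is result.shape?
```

(7, 8)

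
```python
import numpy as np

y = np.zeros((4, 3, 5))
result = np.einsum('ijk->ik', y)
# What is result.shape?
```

(4, 5)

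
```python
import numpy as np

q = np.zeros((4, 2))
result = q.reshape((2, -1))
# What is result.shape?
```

(2, 4)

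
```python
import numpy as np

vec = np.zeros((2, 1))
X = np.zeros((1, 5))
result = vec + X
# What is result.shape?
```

(2, 5)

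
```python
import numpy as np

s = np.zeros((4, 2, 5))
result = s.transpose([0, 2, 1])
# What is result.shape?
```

(4, 5, 2)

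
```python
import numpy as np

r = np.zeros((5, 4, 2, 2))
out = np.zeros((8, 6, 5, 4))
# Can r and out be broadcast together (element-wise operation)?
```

No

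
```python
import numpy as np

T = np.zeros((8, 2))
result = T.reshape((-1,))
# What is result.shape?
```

(16,)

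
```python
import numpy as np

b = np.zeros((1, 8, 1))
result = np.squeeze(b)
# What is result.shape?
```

(8,)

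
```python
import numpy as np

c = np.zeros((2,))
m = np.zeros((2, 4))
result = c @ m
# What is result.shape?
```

(4,)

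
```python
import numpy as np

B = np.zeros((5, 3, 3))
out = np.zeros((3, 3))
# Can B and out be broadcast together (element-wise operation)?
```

Yes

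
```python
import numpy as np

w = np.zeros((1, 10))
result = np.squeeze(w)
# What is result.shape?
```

(10,)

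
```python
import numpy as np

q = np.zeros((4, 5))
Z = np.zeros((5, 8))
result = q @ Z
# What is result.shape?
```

(4, 8)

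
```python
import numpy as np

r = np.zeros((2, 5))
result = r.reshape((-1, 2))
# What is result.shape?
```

(5, 2)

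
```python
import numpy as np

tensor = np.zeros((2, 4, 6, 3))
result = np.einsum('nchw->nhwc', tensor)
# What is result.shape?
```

(2, 6, 3, 4)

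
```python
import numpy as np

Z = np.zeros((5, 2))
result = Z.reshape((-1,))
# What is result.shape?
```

(10,)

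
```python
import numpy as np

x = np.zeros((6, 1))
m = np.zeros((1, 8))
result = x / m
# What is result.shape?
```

(6, 8)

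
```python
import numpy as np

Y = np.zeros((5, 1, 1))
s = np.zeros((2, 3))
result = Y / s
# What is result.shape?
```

(5, 2, 3)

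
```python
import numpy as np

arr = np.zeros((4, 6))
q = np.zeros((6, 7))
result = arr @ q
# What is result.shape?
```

(4, 7)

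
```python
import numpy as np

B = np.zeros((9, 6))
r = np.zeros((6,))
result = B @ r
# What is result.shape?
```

(9,)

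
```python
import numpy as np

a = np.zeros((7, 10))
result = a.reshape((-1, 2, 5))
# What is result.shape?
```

(7, 2, 5)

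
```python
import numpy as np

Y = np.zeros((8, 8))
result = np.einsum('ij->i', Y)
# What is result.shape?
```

(8,)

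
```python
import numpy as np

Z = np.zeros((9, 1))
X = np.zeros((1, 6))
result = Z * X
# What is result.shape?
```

(9, 6)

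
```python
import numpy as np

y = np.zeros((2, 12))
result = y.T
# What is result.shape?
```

(12, 2)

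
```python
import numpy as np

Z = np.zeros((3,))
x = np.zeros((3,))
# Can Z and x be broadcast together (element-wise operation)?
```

Yes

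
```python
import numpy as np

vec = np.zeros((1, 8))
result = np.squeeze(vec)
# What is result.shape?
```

(8,)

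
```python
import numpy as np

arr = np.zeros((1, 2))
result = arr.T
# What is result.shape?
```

(2, 1)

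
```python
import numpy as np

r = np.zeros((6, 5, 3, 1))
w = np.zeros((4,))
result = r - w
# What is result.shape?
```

(6, 5, 3, 4)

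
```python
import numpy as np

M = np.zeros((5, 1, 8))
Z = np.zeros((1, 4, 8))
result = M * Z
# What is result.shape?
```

(5, 4, 8)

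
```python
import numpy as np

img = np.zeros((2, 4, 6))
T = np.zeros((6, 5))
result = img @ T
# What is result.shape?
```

(2, 4, 5)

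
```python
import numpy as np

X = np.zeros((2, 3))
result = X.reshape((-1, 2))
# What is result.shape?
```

(3, 2)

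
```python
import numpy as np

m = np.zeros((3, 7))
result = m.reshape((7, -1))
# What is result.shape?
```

(7, 3)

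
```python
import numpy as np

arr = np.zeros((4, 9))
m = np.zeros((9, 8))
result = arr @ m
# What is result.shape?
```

(4, 8)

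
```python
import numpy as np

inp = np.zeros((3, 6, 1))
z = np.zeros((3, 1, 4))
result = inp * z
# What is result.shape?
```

(3, 6, 4)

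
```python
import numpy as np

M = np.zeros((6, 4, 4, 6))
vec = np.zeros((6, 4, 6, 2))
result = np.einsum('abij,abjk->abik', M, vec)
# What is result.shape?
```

(6, 4, 4, 2)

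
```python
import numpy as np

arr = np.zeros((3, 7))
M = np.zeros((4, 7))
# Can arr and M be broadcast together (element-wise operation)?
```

No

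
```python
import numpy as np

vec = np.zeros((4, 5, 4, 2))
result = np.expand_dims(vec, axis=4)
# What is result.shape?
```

(4, 5, 4, 2, 1)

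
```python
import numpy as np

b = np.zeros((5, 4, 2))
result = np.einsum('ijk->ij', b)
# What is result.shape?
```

(5, 4)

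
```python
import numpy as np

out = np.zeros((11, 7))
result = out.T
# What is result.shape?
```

(7, 11)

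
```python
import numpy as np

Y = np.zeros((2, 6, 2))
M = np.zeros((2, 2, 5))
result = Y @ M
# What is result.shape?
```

(2, 6, 5)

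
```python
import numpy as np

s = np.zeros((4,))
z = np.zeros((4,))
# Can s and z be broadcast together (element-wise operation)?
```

Yes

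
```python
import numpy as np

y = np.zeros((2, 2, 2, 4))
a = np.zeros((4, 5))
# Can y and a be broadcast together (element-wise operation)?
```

No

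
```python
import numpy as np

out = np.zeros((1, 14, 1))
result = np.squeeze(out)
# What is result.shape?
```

(14,)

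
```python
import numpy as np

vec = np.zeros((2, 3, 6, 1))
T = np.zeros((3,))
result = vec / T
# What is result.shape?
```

(2, 3, 6, 3)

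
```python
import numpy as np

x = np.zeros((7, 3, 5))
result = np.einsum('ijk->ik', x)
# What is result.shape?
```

(7, 5)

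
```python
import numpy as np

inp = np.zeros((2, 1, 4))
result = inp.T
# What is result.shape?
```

(4, 1, 2)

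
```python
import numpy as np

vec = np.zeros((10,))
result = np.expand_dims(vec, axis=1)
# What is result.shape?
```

(10, 1)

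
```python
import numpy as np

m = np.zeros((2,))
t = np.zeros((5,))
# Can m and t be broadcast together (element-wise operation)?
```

No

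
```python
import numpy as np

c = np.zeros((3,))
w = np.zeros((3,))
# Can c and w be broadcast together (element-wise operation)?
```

Yes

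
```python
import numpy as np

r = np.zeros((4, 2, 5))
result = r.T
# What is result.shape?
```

(5, 2, 4)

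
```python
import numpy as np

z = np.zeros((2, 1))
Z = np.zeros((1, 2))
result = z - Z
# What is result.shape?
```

(2, 2)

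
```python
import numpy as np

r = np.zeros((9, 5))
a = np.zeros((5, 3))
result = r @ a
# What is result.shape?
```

(9, 3)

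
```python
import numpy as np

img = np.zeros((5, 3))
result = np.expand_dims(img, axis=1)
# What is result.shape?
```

(5, 1, 3)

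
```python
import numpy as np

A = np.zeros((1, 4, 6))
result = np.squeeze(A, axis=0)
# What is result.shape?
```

(4, 6)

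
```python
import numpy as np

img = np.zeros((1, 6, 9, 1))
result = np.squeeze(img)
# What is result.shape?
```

(6, 9)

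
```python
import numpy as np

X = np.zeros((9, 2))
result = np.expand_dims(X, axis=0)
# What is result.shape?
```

(1, 9, 2)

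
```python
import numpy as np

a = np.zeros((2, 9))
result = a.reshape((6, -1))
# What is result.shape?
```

(6, 3)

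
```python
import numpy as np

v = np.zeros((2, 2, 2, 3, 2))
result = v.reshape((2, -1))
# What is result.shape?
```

(2, 24)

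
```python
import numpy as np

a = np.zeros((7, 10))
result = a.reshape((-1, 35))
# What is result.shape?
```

(2, 35)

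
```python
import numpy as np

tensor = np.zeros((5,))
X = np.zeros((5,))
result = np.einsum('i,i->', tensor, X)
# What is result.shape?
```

()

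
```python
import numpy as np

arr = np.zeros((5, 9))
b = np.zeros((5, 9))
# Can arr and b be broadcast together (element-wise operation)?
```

Yes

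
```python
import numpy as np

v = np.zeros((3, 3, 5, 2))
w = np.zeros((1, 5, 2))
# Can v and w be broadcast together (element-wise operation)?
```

Yes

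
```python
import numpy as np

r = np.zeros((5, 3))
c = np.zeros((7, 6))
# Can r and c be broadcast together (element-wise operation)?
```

No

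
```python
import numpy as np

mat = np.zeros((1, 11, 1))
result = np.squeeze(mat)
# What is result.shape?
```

(11,)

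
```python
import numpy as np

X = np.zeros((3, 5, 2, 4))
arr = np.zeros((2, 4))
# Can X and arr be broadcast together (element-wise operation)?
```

Yes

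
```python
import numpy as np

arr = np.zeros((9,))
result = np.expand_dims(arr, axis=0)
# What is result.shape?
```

(1, 9)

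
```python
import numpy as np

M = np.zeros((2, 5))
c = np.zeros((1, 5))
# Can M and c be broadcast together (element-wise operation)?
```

Yes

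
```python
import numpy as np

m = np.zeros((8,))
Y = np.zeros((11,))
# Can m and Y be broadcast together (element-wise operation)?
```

No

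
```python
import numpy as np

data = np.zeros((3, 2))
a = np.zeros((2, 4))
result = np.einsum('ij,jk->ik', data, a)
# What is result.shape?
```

(3, 4)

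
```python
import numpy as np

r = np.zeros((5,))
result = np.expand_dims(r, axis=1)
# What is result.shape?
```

(5, 1)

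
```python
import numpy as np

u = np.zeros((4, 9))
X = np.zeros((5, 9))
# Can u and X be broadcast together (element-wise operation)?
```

No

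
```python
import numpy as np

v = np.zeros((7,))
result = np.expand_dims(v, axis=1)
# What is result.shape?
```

(7, 1)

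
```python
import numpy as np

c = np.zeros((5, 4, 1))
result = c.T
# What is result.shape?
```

(1, 4, 5)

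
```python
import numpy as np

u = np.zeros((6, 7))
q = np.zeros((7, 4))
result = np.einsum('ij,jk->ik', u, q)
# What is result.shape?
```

(6, 4)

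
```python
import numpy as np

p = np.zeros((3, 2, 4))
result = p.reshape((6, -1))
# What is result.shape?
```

(6, 4)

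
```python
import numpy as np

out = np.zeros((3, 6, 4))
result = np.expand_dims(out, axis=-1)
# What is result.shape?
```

(3, 6, 4, 1)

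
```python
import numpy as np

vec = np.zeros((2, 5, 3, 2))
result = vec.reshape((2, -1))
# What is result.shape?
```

(2, 30)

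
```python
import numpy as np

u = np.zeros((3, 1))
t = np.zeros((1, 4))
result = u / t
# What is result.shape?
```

(3, 4)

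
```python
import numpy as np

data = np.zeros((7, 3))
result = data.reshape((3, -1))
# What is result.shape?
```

(3, 7)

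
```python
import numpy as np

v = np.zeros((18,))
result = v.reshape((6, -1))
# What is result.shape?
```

(6, 3)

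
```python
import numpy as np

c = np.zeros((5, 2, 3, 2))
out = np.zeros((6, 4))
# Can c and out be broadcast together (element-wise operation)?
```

No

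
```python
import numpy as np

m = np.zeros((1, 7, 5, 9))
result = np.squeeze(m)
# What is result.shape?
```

(7, 5, 9)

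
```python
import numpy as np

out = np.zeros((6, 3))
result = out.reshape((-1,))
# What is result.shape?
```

(18,)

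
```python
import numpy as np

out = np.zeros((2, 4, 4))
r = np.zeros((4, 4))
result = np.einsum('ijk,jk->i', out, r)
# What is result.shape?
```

(2,)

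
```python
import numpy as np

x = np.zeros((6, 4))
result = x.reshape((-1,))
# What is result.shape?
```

(24,)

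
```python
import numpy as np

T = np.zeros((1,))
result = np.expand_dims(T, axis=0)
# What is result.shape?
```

(1, 1)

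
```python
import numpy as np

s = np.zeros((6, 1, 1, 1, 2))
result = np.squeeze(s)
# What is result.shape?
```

(6, 2)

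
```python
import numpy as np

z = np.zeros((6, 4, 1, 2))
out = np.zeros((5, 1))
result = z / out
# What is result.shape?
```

(6, 4, 5, 2)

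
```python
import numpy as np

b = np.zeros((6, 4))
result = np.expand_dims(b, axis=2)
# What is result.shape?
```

(6, 4, 1)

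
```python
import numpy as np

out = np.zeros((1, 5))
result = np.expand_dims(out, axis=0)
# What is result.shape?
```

(1, 1, 5)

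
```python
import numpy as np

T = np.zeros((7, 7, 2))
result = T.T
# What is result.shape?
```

(2, 7, 7)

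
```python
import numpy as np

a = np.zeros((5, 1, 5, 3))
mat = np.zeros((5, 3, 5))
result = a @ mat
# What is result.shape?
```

(5, 5, 5, 5)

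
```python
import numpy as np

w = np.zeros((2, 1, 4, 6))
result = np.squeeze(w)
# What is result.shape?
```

(2, 4, 6)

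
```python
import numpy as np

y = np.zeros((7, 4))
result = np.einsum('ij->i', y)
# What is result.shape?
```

(7,)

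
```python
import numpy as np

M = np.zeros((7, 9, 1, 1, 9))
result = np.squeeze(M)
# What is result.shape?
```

(7, 9, 9)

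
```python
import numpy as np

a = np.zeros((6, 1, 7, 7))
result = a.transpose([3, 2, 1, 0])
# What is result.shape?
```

(7, 7, 1, 6)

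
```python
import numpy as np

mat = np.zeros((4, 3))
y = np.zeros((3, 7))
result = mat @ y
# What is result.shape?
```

(4, 7)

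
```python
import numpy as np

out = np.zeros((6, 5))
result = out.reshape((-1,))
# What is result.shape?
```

(30,)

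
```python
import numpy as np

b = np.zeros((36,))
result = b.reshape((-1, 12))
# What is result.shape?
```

(3, 12)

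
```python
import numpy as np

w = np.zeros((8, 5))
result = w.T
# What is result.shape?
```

(5, 8)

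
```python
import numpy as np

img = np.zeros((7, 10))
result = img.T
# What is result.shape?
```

(10, 7)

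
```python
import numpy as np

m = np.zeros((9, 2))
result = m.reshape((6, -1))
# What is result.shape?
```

(6, 3)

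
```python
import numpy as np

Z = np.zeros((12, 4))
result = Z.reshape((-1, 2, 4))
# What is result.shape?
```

(6, 2, 4)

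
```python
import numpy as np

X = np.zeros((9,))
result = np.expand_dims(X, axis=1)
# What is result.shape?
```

(9, 1)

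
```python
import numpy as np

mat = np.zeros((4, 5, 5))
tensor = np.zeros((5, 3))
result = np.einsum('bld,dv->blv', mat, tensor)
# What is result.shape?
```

(4, 5, 3)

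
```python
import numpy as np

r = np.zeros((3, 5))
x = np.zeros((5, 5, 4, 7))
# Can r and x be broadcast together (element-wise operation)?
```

No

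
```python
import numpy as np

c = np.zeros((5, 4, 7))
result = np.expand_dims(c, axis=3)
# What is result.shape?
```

(5, 4, 7, 1)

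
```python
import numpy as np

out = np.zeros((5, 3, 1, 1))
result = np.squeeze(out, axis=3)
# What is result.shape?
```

(5, 3, 1)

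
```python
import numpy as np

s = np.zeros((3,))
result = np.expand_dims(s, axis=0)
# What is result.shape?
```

(1, 3)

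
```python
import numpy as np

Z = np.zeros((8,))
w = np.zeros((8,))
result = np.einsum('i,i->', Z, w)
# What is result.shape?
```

()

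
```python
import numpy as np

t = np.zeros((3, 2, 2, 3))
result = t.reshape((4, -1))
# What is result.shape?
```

(4, 9)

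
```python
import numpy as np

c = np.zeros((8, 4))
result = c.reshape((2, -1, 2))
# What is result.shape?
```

(2, 8, 2)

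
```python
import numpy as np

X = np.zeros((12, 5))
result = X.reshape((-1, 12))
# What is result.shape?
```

(5, 12)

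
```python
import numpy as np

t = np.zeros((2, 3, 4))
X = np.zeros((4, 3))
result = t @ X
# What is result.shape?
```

(2, 3, 3)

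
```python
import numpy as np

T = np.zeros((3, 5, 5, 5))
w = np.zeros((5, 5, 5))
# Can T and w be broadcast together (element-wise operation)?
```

Yes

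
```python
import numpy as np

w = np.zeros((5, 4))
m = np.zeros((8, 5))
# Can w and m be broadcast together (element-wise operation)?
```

No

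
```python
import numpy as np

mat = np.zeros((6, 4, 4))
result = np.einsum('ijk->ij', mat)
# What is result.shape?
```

(6, 4)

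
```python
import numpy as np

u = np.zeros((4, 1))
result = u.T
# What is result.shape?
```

(1, 4)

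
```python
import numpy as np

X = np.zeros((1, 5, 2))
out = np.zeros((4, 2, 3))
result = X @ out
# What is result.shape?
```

(4, 5, 3)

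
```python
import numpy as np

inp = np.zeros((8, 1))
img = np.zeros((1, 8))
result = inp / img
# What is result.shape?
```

(8, 8)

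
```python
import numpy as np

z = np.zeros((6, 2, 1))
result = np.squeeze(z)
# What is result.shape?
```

(6, 2)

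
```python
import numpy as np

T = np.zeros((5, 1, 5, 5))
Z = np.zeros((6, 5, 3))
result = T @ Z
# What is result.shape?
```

(5, 6, 5, 3)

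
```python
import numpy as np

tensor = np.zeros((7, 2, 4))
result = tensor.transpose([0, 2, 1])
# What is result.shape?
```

(7, 4, 2)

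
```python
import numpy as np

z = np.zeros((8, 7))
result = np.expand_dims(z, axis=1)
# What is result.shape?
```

(8, 1, 7)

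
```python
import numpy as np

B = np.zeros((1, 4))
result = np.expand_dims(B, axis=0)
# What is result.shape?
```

(1, 1, 4)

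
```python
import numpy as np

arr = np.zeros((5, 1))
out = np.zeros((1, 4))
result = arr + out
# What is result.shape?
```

(5, 4)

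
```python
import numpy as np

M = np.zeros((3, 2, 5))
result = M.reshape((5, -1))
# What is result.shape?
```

(5, 6)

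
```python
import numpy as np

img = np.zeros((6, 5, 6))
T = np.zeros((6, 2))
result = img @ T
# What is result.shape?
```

(6, 5, 2)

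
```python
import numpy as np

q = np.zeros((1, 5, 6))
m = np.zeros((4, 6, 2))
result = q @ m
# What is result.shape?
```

(4, 5, 2)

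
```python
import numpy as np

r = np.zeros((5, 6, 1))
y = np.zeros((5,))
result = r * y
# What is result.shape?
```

(5, 6, 5)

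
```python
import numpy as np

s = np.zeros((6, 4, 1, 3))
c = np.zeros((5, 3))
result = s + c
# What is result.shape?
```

(6, 4, 5, 3)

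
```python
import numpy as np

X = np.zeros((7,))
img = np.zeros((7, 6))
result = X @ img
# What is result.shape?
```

(6,)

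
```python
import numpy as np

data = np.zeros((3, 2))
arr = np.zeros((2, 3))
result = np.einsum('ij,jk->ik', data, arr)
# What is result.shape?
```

(3, 3)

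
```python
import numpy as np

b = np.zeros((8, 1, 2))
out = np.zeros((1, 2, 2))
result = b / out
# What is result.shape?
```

(8, 2, 2)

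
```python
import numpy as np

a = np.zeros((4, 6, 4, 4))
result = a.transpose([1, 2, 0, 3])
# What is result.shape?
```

(6, 4, 4, 4)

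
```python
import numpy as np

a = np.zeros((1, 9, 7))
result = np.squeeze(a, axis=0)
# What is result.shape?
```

(9, 7)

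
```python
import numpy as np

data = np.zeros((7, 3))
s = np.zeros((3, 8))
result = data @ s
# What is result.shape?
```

(7, 8)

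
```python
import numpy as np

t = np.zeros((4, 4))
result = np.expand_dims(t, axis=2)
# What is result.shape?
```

(4, 4, 1)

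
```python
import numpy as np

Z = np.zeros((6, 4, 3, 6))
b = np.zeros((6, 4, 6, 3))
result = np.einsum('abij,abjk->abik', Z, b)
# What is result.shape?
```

(6, 4, 3, 3)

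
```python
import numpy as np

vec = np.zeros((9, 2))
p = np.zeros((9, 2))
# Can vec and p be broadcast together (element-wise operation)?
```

Yes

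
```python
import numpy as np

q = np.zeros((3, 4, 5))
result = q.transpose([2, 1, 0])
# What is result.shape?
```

(5, 4, 3)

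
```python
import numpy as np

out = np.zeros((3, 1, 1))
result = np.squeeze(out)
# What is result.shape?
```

(3,)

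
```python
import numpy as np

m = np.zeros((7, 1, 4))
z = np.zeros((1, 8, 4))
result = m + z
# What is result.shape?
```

(7, 8, 4)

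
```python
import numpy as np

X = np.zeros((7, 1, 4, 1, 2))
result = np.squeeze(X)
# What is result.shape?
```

(7, 4, 2)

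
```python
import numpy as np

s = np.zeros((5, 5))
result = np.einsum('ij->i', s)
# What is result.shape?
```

(5,)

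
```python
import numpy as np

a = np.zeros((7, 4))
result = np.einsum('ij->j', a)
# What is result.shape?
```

(4,)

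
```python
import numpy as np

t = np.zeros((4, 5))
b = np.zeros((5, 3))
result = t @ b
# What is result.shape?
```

(4, 3)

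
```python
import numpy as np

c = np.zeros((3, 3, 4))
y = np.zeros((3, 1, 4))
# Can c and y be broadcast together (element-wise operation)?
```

Yes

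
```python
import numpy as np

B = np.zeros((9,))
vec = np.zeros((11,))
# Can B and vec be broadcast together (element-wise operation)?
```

No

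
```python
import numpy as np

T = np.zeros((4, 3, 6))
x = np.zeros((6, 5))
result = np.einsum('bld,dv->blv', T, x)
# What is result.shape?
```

(4, 3, 5)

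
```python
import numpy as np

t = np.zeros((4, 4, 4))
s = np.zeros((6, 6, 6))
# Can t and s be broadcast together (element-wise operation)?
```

No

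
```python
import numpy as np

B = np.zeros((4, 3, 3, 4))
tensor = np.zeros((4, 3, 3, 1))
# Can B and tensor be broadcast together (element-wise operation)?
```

Yes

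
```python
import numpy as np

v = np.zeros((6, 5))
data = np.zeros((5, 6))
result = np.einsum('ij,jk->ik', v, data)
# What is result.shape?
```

(6, 6)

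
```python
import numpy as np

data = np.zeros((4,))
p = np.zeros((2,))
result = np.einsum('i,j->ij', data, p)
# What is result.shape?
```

(4, 2)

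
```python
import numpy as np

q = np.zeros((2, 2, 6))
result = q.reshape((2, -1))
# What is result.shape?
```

(2, 12)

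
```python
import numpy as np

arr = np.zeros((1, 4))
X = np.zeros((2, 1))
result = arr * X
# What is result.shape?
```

(2, 4)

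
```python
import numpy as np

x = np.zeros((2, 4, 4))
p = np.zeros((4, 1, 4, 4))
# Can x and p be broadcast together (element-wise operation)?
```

Yes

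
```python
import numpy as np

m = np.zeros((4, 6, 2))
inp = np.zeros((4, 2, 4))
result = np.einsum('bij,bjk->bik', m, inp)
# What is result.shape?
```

(4, 6, 4)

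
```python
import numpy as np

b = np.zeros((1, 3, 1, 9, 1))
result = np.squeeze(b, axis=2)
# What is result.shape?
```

(1, 3, 9, 1)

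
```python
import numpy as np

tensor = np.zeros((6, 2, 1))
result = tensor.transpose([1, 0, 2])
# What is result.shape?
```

(2, 6, 1)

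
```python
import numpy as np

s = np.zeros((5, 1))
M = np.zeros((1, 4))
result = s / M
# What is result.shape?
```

(5, 4)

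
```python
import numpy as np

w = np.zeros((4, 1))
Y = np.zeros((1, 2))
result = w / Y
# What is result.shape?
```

(4, 2)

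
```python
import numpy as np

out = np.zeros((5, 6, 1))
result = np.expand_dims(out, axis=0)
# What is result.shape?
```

(1, 5, 6, 1)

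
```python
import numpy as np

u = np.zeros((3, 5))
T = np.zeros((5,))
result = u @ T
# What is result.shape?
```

(3,)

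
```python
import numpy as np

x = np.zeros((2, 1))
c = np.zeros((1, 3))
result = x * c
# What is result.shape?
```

(2, 3)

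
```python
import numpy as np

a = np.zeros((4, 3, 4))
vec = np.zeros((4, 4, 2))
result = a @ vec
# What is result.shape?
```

(4, 3, 2)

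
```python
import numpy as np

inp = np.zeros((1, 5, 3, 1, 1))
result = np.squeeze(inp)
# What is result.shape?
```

(5, 3)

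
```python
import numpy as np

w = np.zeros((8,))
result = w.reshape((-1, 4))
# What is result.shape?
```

(2, 4)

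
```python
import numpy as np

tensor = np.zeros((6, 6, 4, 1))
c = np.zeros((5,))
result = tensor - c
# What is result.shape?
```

(6, 6, 4, 5)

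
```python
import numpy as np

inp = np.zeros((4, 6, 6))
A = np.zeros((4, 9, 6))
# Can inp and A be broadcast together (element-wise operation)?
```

No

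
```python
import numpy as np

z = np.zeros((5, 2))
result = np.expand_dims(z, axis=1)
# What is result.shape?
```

(5, 1, 2)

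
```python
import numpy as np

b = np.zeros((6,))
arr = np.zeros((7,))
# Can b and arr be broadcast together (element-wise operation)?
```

No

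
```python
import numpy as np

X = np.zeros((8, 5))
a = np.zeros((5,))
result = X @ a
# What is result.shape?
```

(8,)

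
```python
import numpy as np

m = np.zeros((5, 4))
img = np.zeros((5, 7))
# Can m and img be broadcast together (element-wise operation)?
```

No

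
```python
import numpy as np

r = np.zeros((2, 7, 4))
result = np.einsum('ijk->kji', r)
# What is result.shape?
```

(4, 7, 2)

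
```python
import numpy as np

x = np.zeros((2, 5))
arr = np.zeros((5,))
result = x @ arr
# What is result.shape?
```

(2,)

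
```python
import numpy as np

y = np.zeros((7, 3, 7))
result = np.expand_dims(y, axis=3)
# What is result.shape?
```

(7, 3, 7, 1)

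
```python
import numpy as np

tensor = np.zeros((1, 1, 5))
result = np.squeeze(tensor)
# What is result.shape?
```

(5,)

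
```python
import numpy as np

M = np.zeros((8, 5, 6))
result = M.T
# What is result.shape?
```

(6, 5, 8)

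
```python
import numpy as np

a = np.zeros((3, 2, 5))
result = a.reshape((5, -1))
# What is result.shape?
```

(5, 6)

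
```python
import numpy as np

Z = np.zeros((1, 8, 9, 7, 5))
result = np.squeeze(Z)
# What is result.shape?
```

(8, 9, 7, 5)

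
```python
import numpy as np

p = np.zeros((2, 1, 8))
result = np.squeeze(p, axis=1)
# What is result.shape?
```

(2, 8)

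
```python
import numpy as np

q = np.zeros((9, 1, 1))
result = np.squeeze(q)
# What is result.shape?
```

(9,)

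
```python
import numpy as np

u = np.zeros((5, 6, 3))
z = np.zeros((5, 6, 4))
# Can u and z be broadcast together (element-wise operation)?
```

No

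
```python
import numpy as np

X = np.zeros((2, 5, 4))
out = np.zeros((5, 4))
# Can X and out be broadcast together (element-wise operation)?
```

Yes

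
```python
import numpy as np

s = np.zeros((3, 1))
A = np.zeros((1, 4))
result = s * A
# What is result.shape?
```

(3, 4)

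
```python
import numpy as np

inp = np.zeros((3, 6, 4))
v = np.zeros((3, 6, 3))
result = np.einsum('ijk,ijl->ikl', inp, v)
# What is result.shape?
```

(3, 4, 3)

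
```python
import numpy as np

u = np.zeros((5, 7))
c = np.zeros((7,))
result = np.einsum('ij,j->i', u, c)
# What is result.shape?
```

(5,)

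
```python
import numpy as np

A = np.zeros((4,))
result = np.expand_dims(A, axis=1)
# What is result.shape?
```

(4, 1)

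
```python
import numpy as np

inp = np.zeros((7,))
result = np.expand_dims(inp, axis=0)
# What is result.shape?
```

(1, 7)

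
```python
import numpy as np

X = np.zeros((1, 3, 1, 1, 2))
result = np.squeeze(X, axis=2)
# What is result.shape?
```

(1, 3, 1, 2)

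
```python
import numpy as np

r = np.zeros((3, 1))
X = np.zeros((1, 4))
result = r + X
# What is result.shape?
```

(3, 4)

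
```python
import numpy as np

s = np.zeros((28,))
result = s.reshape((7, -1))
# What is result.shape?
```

(7, 4)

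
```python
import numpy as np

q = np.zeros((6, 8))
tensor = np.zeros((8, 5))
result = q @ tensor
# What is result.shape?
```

(6, 5)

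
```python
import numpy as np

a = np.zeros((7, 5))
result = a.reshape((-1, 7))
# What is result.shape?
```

(5, 7)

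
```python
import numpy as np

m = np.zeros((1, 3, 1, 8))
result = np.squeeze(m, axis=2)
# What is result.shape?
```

(1, 3, 8)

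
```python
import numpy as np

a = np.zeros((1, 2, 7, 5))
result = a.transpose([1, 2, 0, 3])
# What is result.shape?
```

(2, 7, 1, 5)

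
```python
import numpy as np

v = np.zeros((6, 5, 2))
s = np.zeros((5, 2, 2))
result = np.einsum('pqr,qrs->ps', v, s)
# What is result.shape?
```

(6, 2)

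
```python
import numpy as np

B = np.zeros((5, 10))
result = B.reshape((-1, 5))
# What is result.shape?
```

(10, 5)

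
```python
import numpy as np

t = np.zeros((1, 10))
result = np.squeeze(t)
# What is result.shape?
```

(10,)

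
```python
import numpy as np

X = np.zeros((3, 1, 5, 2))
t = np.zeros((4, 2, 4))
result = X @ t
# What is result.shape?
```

(3, 4, 5, 4)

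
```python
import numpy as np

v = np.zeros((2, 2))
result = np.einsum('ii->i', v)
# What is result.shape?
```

(2,)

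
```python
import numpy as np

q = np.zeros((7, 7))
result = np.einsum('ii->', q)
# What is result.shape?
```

()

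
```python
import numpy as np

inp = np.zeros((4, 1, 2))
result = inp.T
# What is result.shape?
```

(2, 1, 4)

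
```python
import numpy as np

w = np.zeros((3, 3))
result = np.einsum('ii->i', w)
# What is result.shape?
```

(3,)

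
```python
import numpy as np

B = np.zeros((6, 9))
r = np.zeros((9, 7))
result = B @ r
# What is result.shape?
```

(6, 7)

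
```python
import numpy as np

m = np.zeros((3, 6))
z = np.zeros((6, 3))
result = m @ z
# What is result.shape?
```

(3, 3)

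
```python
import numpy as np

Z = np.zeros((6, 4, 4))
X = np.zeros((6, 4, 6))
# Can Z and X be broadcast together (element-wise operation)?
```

No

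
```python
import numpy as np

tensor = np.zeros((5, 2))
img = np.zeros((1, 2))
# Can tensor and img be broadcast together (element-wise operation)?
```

Yes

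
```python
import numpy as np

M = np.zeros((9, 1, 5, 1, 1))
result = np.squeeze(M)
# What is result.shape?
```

(9, 5)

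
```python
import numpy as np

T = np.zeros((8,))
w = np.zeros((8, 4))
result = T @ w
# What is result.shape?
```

(4,)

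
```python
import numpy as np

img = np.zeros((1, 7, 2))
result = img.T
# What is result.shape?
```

(2, 7, 1)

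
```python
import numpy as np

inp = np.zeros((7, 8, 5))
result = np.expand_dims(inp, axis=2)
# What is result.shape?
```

(7, 8, 1, 5)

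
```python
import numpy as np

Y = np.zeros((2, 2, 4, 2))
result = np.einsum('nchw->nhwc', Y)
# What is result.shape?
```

(2, 4, 2, 2)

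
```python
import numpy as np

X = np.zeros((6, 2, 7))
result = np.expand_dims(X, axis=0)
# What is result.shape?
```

(1, 6, 2, 7)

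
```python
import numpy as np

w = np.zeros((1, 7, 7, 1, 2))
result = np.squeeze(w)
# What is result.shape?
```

(7, 7, 2)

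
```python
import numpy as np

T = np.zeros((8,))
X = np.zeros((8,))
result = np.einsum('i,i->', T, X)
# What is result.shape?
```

()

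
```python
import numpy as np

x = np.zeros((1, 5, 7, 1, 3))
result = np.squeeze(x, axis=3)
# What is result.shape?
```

(1, 5, 7, 3)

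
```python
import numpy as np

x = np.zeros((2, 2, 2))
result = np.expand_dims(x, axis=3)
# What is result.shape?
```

(2, 2, 2, 1)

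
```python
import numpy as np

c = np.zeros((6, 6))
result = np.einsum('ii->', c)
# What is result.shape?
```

()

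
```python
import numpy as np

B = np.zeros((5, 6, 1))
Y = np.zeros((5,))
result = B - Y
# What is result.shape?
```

(5, 6, 5)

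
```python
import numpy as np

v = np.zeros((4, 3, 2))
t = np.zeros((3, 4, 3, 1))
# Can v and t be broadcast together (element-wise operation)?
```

Yes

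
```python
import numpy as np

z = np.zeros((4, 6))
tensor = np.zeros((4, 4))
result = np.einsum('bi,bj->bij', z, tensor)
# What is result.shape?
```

(4, 6, 4)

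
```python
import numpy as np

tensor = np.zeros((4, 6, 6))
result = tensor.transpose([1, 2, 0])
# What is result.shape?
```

(6, 6, 4)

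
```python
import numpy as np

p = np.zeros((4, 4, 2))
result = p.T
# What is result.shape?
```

(2, 4, 4)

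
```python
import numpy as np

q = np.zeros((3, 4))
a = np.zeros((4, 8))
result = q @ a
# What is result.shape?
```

(3, 8)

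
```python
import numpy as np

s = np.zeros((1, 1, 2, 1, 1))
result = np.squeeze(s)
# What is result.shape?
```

(2,)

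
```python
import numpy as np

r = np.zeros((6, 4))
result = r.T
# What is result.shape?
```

(4, 6)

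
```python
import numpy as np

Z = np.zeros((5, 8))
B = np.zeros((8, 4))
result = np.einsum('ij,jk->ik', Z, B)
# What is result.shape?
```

(5, 4)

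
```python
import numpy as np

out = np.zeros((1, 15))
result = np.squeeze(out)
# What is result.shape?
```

(15,)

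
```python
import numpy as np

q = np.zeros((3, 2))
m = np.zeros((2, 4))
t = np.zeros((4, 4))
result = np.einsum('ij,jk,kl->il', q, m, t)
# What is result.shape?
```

(3, 4)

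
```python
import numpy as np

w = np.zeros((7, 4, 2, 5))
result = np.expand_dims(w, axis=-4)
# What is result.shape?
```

(7, 1, 4, 2, 5)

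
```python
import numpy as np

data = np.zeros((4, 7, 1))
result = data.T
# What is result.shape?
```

(1, 7, 4)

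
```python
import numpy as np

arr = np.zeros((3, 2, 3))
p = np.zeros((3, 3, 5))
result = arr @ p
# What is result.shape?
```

(3, 2, 5)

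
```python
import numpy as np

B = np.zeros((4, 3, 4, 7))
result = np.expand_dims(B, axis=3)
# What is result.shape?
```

(4, 3, 4, 1, 7)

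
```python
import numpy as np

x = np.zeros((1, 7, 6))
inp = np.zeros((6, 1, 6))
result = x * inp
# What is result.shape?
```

(6, 7, 6)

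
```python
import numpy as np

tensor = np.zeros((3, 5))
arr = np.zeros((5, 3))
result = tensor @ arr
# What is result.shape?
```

(3, 3)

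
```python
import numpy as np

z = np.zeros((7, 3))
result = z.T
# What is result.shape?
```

(3, 7)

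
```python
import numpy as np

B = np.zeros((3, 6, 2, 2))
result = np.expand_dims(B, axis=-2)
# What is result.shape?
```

(3, 6, 2, 1, 2)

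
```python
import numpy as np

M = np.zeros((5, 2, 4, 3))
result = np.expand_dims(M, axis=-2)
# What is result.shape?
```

(5, 2, 4, 1, 3)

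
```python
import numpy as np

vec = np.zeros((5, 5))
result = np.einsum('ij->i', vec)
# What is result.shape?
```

(5,)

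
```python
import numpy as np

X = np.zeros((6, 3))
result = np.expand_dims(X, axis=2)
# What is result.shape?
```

(6, 3, 1)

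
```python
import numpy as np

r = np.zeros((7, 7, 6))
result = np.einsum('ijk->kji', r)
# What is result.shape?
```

(6, 7, 7)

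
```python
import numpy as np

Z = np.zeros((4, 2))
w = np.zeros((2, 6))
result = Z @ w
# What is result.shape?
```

(4, 6)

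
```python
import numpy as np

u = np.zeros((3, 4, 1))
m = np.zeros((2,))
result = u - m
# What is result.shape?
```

(3, 4, 2)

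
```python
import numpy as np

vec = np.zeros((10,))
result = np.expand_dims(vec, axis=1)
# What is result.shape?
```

(10, 1)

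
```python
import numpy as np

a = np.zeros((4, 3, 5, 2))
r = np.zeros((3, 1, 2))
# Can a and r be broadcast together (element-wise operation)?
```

Yes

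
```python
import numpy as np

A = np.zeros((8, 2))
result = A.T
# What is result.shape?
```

(2, 8)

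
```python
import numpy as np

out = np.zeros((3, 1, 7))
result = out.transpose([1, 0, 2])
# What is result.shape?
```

(1, 3, 7)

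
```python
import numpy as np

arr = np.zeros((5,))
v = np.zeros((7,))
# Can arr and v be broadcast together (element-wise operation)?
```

No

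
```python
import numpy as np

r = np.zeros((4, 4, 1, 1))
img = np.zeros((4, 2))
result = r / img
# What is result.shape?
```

(4, 4, 4, 2)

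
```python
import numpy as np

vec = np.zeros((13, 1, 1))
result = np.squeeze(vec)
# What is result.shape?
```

(13,)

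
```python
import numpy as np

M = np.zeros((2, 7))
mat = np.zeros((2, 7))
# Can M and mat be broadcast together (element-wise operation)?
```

Yes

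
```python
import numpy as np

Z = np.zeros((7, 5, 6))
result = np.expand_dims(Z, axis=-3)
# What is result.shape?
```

(7, 1, 5, 6)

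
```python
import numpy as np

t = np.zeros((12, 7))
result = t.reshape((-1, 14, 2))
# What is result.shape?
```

(3, 14, 2)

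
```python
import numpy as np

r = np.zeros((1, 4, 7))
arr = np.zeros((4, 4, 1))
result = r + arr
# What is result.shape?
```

(4, 4, 7)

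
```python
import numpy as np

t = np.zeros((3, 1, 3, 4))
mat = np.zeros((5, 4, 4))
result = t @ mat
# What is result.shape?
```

(3, 5, 3, 4)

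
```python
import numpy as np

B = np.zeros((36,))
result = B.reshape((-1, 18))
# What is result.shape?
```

(2, 18)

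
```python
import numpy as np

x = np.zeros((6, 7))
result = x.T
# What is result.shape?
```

(7, 6)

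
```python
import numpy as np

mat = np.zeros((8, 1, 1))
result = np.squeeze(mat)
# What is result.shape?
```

(8,)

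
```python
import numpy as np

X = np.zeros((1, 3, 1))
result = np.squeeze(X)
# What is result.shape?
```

(3,)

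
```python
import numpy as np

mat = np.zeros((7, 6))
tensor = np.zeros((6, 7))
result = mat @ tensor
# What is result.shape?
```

(7, 7)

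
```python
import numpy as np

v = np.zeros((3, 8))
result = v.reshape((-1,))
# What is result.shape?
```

(24,)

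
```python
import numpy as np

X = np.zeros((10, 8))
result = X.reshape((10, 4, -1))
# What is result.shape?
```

(10, 4, 2)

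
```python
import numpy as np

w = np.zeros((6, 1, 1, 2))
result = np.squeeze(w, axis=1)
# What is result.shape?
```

(6, 1, 2)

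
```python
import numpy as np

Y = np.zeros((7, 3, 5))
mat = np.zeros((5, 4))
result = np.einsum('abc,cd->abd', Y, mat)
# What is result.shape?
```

(7, 3, 4)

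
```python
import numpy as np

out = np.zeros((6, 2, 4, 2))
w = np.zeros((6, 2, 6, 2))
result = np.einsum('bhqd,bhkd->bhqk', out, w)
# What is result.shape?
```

(6, 2, 4, 6)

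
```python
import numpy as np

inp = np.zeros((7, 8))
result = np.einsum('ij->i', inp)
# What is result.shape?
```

(7,)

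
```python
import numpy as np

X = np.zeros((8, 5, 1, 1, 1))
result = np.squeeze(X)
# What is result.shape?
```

(8, 5)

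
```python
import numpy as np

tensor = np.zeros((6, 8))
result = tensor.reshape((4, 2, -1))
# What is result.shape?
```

(4, 2, 6)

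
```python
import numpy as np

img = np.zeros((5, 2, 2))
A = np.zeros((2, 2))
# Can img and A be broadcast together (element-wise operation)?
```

Yes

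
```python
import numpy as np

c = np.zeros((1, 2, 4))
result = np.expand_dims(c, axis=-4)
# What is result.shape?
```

(1, 1, 2, 4)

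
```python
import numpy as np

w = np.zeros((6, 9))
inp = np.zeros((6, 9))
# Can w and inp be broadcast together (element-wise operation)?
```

Yes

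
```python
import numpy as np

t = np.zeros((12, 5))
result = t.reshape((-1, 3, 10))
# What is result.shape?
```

(2, 3, 10)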